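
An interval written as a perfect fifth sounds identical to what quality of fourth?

doubly augmented

A perfect fifth spans 7 semitones.
A fourth spanning 7 semitones is doubly augmented (the perfect fourth is 5).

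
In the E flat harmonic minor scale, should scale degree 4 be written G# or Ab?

Each scale degree takes a distinct letter name. Degree 4 of a scale on E must use the letter A.
Ab and G# are enharmonically the same pitch, but only Ab uses the letter A, so it is the correct spelling here.

Ab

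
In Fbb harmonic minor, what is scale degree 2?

Degree 2 takes the letter 1 step above F, which is G.
In harmonic minor, degree 2 sits 2 semitones above the tonic. Fbb + 2 semitones is pitch class 5, spelled on G as Gbb.

Gbb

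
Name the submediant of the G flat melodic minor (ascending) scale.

Eb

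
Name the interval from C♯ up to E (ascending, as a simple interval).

minor third

Counting letters C–D–E gives a third.
C#→E = 3 semitones, 1 narrower than the major third (4), so minor.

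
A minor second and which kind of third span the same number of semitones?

doubly diminished

A minor second spans 1 semitone.
A third spanning 1 semitone is doubly diminished (the major third is 4).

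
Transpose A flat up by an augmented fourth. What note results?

A up a perfect fourth is D, so the target letter is D.
From Ab, an augmented fourth is 6 semitones up: D.

D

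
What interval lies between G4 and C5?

perfect fourth

The letter names run G→C, a span of 3 letter steps, so the interval is some kind of fourth.
G to C is 5 semitones. A perfect fourth is 5, so 5 makes it perfect.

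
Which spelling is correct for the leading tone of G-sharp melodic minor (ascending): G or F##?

Each scale degree takes a distinct letter name. Degree 7 of a scale on G must use the letter F.
F## and G are enharmonically the same pitch, but only F## uses the letter F, so it is the correct spelling here.

F##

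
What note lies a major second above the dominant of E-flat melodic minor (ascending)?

The dominant of Eb melodic minor (ascending) is Bb.
A major second (2 semitones) above Bb lands on the letter C, giving C.

C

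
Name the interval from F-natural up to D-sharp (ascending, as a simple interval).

augmented sixth

The letter names run F→D, a span of 5 letter steps, so the interval is some kind of sixth.
F to D# is 10 semitones. A major sixth is 9, so 10 makes it augmented.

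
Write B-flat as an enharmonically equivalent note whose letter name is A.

A#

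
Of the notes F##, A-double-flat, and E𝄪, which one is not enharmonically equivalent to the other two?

In 12-tone equal temperament, enharmonic equivalents share a pitch class. F## is pitch class 7; Abb is pitch class 7; E## is pitch class 6.
F## and Abb share pitch class 7, while E## is pitch class 6.

E##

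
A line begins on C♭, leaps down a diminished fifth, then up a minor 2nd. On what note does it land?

Gb

A diminished fifth down from Cb is F (letter F, 6 semitones down).
A minor second up from F is Gb (letter G, 1 semitone up).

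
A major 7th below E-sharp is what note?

F#

E down a major seventh is F, so the target letter is F.
From E#, a major seventh is 11 semitones down: F#.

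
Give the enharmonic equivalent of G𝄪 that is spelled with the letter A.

A

Plain A sits at the same pitch as G##, so on the letter A the same pitch needs a natural: A.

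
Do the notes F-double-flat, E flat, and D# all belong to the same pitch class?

Fbb = pitch class 3 and Eb = pitch class 3 and D# = pitch class 3 — the same pitch class, so they are enharmonic equivalents.

Yes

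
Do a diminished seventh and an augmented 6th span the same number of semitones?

No

A diminished seventh spans 9 semitones; an augmented sixth spans 10.
The spans differ, so they are not enharmonic equivalents.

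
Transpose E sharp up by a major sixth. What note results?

A sixth above E lands on the letter C.
A major sixth spans 9 semitones, so E# moves to pitch class 2. On the letter C that is C##.

C##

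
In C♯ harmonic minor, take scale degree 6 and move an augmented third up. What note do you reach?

Scale degree 6 of C# harmonic minor is A.
An augmented third (5 semitones) above A lands on the letter C, giving C##.

C##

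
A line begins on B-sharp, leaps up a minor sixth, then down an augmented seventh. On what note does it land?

Ab

A minor sixth up from B# is G# (letter G, 8 semitones up).
An augmented seventh down from G# is Ab (letter A, 12 semitones down).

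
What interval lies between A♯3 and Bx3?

The letter names run A→B, a span of 1 letter step, so the interval is some kind of second.
A# to B## is 3 semitones. A major second is 2, so 3 makes it augmented.

augmented second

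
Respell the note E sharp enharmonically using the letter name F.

F

E# is pitch class 5. The letter F alone is pitch class 5.
Pitch class 5 on F needs no accidental: F.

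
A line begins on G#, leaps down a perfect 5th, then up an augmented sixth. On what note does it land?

A perfect fifth down from G# is C# (letter C, 7 semitones down).
An augmented sixth up from C# is A## (letter A, 10 semitones up).

A##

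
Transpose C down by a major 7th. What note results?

Db

A seventh below C lands on the letter D.
A major seventh spans 11 semitones, so C moves to pitch class 1. On the letter D that is Db.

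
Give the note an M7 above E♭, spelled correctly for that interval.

D

A seventh above E lands on the letter D.
A major seventh spans 11 semitones, so Eb moves to pitch class 2. On the letter D that is D.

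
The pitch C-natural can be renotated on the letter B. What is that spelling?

Plain B sits 1 semitone below C, so on the letter B the same pitch needs a sharp: B#.

B#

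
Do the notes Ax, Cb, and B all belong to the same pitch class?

A## is pitch class 11; Cb is pitch class 11; B is pitch class 11.
All spellings map to pitch class 11, so they are enharmonically equivalent.

Yes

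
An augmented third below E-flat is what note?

Cbb

E down a major third is C, so the target letter is C.
From Eb, an augmented third is 5 semitones down: Cbb.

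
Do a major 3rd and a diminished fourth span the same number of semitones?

A major third spans 4 semitones; a diminished fourth spans 4.
They are enharmonically equivalent.

Yes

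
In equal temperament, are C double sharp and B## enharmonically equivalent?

C## is pitch class 2; B## is pitch class 1.
The pitch classes differ (2 vs. 1), so they are not enharmonic equivalents.

No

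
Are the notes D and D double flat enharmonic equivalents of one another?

Two spellings are enharmonically equivalent only if they share a pitch class.
Here D → 2, Dbb → 0; 0 ≠ 2, so they are not.

No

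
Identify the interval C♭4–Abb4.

Counting letters C–D–E–F–G–A gives a sixth.
Cb→Abb = 8 semitones, 1 narrower than the major sixth (9), so minor.

minor sixth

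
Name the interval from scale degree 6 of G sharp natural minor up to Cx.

Scale degree 6 of G# natural minor is E.
E up to C##: letters E→C make it a sixth; 10 semitones makes it augmented.

augmented sixth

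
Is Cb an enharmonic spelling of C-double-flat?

No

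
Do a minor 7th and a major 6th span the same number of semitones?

A minor seventh spans 10 semitones; a major sixth spans 9.
The spans differ, so they are not enharmonic equivalents.

No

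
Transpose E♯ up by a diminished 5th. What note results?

B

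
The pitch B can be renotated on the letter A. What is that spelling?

A##

Plain A sits 2 semitones below B, so on the letter A the same pitch needs a double sharp: A##.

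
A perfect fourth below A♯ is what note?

E#

A fourth below A lands on the letter E.
A perfect fourth spans 5 semitones, so A# moves to pitch class 5. On the letter E that is E#.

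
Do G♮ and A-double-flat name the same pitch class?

G = pitch class 7 and Abb = pitch class 7 — the same pitch class, so they are enharmonic equivalents.

Yes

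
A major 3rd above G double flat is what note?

Bbb

G up a major third is B, so the target letter is B.
From Gbb, a major third is 4 semitones up: Bbb.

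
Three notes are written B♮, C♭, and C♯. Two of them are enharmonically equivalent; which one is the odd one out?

C#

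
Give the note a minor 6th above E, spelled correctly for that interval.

E up a major sixth is C#, so the target letter is C.
From E, a minor sixth is 8 semitones up: C.

C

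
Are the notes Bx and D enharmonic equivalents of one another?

No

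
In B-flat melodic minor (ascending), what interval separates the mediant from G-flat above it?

perfect fourth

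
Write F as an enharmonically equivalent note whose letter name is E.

E#

F is pitch class 5. The letter E alone is pitch class 4.
To reach pitch class 5 from E requires an offset of +1 semitone, i.e. sharp: E#.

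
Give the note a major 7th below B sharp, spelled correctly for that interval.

A seventh below B lands on the letter C.
A major seventh spans 11 semitones, so B# moves to pitch class 1. On the letter C that is C#.

C#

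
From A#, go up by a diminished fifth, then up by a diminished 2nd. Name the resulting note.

A diminished fifth up from A# is E (letter E, 6 semitones up).
A diminished second up from E is Fb (letter F, 0 semitones up).

Fb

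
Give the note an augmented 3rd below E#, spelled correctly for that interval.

E down a major third is C, so the target letter is C.
From E#, an augmented third is 5 semitones down: C.

C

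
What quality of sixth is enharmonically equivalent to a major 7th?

doubly augmented

A major seventh spans 11 semitones.
A sixth spanning 11 semitones is doubly augmented (the major sixth is 9).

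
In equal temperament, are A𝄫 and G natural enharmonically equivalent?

Yes

Abb = pitch class 7 and G = pitch class 7 — the same pitch class, so they are enharmonic equivalents.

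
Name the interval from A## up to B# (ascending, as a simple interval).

Counting letters A–B gives a second.
A##→B# = 1 semitone, 1 narrower than the major second (2), so minor.

minor second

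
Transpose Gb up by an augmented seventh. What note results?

G up a major seventh is F#, so the target letter is F.
From Gb, an augmented seventh is 12 semitones up: F#.

F#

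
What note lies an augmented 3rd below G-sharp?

Eb

A third below G lands on the letter E.
An augmented third spans 5 semitones, so G# moves to pitch class 3. On the letter E that is Eb.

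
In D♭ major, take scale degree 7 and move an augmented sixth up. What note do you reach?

A#

Scale degree 7 of Db major is C.
An augmented sixth (10 semitones) above C lands on the letter A, giving A#.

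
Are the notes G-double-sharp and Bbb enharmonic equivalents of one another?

G## = pitch class 9 and Bbb = pitch class 9 — the same pitch class, so they are enharmonic equivalents.

Yes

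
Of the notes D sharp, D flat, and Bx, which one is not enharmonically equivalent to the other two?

In 12-tone equal temperament, enharmonic equivalents share a pitch class. D# is pitch class 3; Db is pitch class 1; B## is pitch class 1.
Db and B## share pitch class 1, while D# is pitch class 3.

D#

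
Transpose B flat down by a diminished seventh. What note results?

C#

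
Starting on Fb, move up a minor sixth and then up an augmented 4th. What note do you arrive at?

A minor sixth up from Fb is Dbb (letter D, 8 semitones up).
An augmented fourth up from Dbb is Gb (letter G, 6 semitones up).

Gb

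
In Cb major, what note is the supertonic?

Degree 2 takes the letter 1 step above C, which is D.
In major, degree 2 sits 2 semitones above the tonic. Cb + 2 semitones is pitch class 1, spelled on D as Db.

Db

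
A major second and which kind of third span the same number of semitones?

A major second spans 2 semitones.
A third spanning 2 semitones is diminished (the major third is 4).

diminished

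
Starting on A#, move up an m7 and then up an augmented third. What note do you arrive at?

B##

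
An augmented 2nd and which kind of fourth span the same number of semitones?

An augmented second spans 3 semitones.
A fourth spanning 3 semitones is doubly diminished (the perfect fourth is 5).

doubly diminished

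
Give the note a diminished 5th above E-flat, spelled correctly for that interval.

Bbb

A fifth above E lands on the letter B.
A diminished fifth spans 6 semitones, so Eb moves to pitch class 9. On the letter B that is Bbb.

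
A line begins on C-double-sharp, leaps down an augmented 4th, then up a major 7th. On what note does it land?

F##

An augmented fourth down from C## is G# (letter G, 6 semitones down).
A major seventh up from G# is F## (letter F, 11 semitones up).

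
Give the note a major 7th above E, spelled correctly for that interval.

D#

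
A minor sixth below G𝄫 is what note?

G down a major sixth is Bb, so the target letter is B.
From Gbb, a minor sixth is 8 semitones down: Bbb.

Bbb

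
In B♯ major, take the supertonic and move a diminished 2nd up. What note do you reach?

D

The supertonic of B# major is C##.
A diminished second (0 semitones) above C## lands on the letter D, giving D.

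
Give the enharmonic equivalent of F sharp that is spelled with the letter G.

Gb

Plain G sits 1 semitone above F#, so on the letter G the same pitch needs a flat: Gb.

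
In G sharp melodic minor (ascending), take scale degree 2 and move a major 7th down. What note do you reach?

B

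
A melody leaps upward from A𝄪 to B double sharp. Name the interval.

major second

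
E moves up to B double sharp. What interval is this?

doubly augmented fifth

Counting letters E–F–G–A–B gives a fifth.
E→B## = 9 semitones, 2 wider than the perfect fifth (7), so doubly augmented.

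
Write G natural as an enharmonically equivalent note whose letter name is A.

G is pitch class 7. The letter A alone is pitch class 9.
To reach pitch class 7 from A requires an offset of -2 semitones, i.e. double flat: Abb.

Abb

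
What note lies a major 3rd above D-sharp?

F##

A third above D lands on the letter F.
A major third spans 4 semitones, so D# moves to pitch class 7. On the letter F that is F##.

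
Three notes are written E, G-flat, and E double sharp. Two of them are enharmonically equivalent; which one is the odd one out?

E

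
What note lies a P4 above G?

A fourth above G lands on the letter C.
A perfect fourth spans 5 semitones, so G moves to pitch class 0. On the letter C that is C.

C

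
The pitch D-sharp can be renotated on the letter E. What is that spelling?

Eb

Plain E sits 1 semitone above D#, so on the letter E the same pitch needs a flat: Eb.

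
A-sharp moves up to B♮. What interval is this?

minor second

The letter names run A→B, a span of 1 letter step, so the interval is some kind of second.
A# to B is 1 semitone. A major second is 2, so 1 makes it minor.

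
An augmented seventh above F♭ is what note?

E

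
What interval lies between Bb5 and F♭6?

Counting letters B–C–D–E–F gives a fifth.
Bb→Fb = 6 semitones, 1 narrower than the perfect fifth (7), so diminished.

diminished fifth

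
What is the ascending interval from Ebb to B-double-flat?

perfect fifth

The letter names run E→B, a span of 4 letter steps, so the interval is some kind of fifth.
Ebb to Bbb is 7 semitones. A perfect fifth is 7, so 7 makes it perfect.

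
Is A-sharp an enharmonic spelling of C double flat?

Yes

A# = pitch class 10 and Cbb = pitch class 10 — the same pitch class, so they are enharmonic equivalents.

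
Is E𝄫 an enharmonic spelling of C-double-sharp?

Yes

Ebb = pitch class 2 and C## = pitch class 2 — the same pitch class, so they are enharmonic equivalents.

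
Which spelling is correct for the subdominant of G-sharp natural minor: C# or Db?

C#

Each scale degree takes a distinct letter name. Degree 4 of a scale on G must use the letter C.
C# and Db are enharmonically the same pitch, but only C# uses the letter C, so it is the correct spelling here.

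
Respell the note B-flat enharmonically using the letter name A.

Plain A sits 1 semitone below Bb, so on the letter A the same pitch needs a sharp: A#.

A#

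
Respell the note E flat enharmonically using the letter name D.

D#

Eb is pitch class 3. The letter D alone is pitch class 2.
To reach pitch class 3 from D requires an offset of +1 semitone, i.e. sharp: D#.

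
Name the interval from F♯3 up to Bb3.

diminished fourth

The letter names run F→B, a span of 3 letter steps, so the interval is some kind of fourth.
F# to Bb is 4 semitones. A perfect fourth is 5, so 4 makes it diminished.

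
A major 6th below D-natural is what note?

A sixth below D lands on the letter F.
A major sixth spans 9 semitones, so D moves to pitch class 5. On the letter F that is F.

F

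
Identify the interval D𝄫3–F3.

The letter names run D→F, a span of 2 letter steps, so the interval is some kind of third.
Dbb to F is 5 semitones. A major third is 4, so 5 makes it augmented.

augmented third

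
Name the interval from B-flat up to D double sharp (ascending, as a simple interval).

The letter names run B→D, a span of 2 letter steps, so the interval is some kind of third.
Bb to D## is 6 semitones. A major third is 4, so 6 makes it doubly augmented.

doubly augmented third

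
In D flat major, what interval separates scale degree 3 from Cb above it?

diminished fifth

Scale degree 3 of Db major is F.
F up to Cb: letters F→C make it a fifth; 6 semitones makes it diminished.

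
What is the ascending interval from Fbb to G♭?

The letter names run F→G, a span of 1 letter step, so the interval is some kind of second.
Fbb to Gb is 3 semitones. A major second is 2, so 3 makes it augmented.

augmented second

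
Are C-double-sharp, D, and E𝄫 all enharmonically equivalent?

C## = pitch class 2 and D = pitch class 2 and Ebb = pitch class 2 — the same pitch class, so they are enharmonic equivalents.

Yes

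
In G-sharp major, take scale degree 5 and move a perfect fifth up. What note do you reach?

Scale degree 5 of G# major is D#.
A perfect fifth (7 semitones) above D# lands on the letter A, giving A#.

A#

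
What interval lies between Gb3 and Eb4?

major sixth

The letter names run G→E, a span of 5 letter steps, so the interval is some kind of sixth.
Gb to Eb is 9 semitones. A major sixth is 9, so 9 makes it major.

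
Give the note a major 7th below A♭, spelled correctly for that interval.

Bbb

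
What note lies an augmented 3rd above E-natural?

G##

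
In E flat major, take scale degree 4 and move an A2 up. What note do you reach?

Scale degree 4 of Eb major is Ab.
An augmented second (3 semitones) above Ab lands on the letter B, giving B.

B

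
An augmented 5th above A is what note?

E#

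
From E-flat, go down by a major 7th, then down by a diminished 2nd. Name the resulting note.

E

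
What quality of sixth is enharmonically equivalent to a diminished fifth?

A diminished fifth spans 6 semitones.
A sixth spanning 6 semitones is doubly diminished (the major sixth is 9).

doubly diminished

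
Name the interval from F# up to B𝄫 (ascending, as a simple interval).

doubly diminished fourth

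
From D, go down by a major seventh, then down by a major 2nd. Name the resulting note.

A major seventh down from D is Eb (letter E, 11 semitones down).
A major second down from Eb is Db (letter D, 2 semitones down).

Db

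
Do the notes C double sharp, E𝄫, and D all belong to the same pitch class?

C## is pitch class 2; Ebb is pitch class 2; D is pitch class 2.
All spellings map to pitch class 2, so they are enharmonically equivalent.

Yes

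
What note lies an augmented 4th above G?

C#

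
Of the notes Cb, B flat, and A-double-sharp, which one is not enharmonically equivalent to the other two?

In 12-tone equal temperament, enharmonic equivalents share a pitch class. Cb is pitch class 11; Bb is pitch class 10; A## is pitch class 11.
Cb and A## share pitch class 11, while Bb is pitch class 10.

Bb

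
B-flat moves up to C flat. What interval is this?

Counting letters B–C gives a second.
Bb→Cb = 1 semitone, 1 narrower than the major second (2), so minor.

minor second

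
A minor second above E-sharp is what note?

A second above E lands on the letter F.
A minor second spans 1 semitone, so E# moves to pitch class 6. On the letter F that is F#.

F#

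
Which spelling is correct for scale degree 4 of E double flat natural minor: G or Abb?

Abb

Each scale degree takes a distinct letter name. Degree 4 of a scale on E must use the letter A.
Abb and G are enharmonically the same pitch, but only Abb uses the letter A, so it is the correct spelling here.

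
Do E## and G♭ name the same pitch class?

Yes

E## = pitch class 6 and Gb = pitch class 6 — the same pitch class, so they are enharmonic equivalents.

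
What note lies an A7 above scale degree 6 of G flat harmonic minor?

D

Scale degree 6 of Gb harmonic minor is Ebb.
An augmented seventh (12 semitones) above Ebb lands on the letter D, giving D.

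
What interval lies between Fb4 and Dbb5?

The letter names run F→D, a span of 5 letter steps, so the interval is some kind of sixth.
Fb to Dbb is 8 semitones. A major sixth is 9, so 8 makes it minor.

minor sixth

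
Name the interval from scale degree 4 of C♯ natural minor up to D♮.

minor sixth

Scale degree 4 of C# natural minor is F#.
F# up to D: letters F→D make it a sixth; 8 semitones makes it minor.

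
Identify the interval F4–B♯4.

doubly augmented fourth

The letter names run F→B, a span of 3 letter steps, so the interval is some kind of fourth.
F to B# is 7 semitones. A perfect fourth is 5, so 7 makes it doubly augmented.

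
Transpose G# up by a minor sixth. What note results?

A sixth above G lands on the letter E.
A minor sixth spans 8 semitones, so G# moves to pitch class 4. On the letter E that is E.

E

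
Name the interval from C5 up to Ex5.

Counting letters C–D–E gives a third.
C→E## = 6 semitones, 2 wider than the major third (4), so doubly augmented.

doubly augmented third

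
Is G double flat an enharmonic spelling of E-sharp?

Yes

Gbb is pitch class 5; E# is pitch class 5.
All spellings map to pitch class 5, so they are enharmonically equivalent.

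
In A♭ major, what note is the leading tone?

G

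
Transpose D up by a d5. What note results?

Ab

A fifth above D lands on the letter A.
A diminished fifth spans 6 semitones, so D moves to pitch class 8. On the letter A that is Ab.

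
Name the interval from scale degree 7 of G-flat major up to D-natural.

Scale degree 7 of Gb major is F.
F up to D: letters F→D make it a sixth; 9 semitones makes it major.

major sixth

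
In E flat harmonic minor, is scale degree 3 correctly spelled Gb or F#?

Gb

Each scale degree takes a distinct letter name. Degree 3 of a scale on E must use the letter G.
Gb and F# are enharmonically the same pitch, but only Gb uses the letter G, so it is the correct spelling here.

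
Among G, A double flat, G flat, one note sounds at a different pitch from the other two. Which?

Gb

In 12-tone equal temperament, enharmonic equivalents share a pitch class. G is pitch class 7; Abb is pitch class 7; Gb is pitch class 6.
G and Abb share pitch class 7, while Gb is pitch class 6.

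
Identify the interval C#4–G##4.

augmented fifth

Counting letters C–D–E–F–G gives a fifth.
C#→G## = 8 semitones, 1 wider than the perfect fifth (7), so augmented.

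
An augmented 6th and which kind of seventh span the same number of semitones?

An augmented sixth spans 10 semitones.
A seventh spanning 10 semitones is minor (the major seventh is 11).

minor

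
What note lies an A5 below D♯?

G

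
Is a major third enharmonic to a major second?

A major third spans 4 semitones; a major second spans 2.
The spans differ, so they are not enharmonic equivalents.

No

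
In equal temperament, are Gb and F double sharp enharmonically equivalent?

No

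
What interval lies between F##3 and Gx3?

major second

Counting letters F–G gives a second.
F##→G## = 2 semitones, exactly the major second.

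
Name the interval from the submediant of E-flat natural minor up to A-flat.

major sixth

The submediant of Eb natural minor is Cb.
Cb up to Ab: letters C→A make it a sixth; 9 semitones makes it major.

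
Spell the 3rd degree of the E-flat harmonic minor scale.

The Eb harmonic minor scale runs Eb F Gb Ab Bb Cb D.
Degree 3 is Gb.

Gb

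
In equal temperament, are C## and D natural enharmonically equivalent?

C## = pitch class 2 and D = pitch class 2 — the same pitch class, so they are enharmonic equivalents.

Yes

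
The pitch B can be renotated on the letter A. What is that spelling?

B is pitch class 11. The letter A alone is pitch class 9.
To reach pitch class 11 from A requires an offset of +2 semitones, i.e. double sharp: A##.

A##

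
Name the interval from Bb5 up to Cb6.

The letter names run B→C, a span of 1 letter step, so the interval is some kind of second.
Bb to Cb is 1 semitone. A major second is 2, so 1 makes it minor.

minor second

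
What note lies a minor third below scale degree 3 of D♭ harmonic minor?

Scale degree 3 of Db harmonic minor is Fb.
A minor third (3 semitones) below Fb lands on the letter D, giving Db.

Db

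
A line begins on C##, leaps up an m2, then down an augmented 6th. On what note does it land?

F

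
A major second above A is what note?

B

A up a major second is B, so the target letter is B.
From A, a major second is 2 semitones up: B.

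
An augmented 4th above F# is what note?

F up a perfect fourth is Bb, so the target letter is B.
From F#, an augmented fourth is 6 semitones up: B#.

B#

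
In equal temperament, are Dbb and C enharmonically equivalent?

Yes

Dbb is pitch class 0; C is pitch class 0.
All spellings map to pitch class 0, so they are enharmonically equivalent.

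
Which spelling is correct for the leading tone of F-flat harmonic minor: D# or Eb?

Eb

Each scale degree takes a distinct letter name. Degree 7 of a scale on F must use the letter E.
Eb and D# are enharmonically the same pitch, but only Eb uses the letter E, so it is the correct spelling here.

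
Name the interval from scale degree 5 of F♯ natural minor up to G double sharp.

Scale degree 5 of F# natural minor is C#.
C# up to G##: letters C→G make it a fifth; 8 semitones makes it augmented.

augmented fifth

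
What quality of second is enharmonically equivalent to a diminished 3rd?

major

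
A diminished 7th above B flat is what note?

Abb

A seventh above B lands on the letter A.
A diminished seventh spans 9 semitones, so Bb moves to pitch class 7. On the letter A that is Abb.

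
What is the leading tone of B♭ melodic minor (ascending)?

A

Degree 7 takes the letter 6 steps above B, which is A.
In melodic minor (ascending), degree 7 sits 11 semitones above the tonic. Bb + 11 semitones is pitch class 9, spelled on A as A.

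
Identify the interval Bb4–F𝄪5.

Counting letters B–C–D–E–F gives a fifth.
Bb→F## = 9 semitones, 2 wider than the perfect fifth (7), so doubly augmented.

doubly augmented fifth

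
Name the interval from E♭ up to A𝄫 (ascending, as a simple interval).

diminished fourth

The letter names run E→A, a span of 3 letter steps, so the interval is some kind of fourth.
Eb to Abb is 4 semitones. A perfect fourth is 5, so 4 makes it diminished.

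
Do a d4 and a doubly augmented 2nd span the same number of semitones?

A diminished fourth spans 4 semitones; a doubly augmented second spans 4.
They are enharmonically equivalent.

Yes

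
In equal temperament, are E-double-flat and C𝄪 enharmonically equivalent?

Yes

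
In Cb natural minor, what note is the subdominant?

The Cb natural minor scale runs Cb Db Ebb Fb Gb Abb Bbb.
Degree 4 is Fb.

Fb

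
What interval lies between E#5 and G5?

diminished third

Counting letters E–F–G gives a third.
E#→G = 2 semitones, 2 narrower than the major third (4), so diminished.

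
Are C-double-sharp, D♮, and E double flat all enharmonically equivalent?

Yes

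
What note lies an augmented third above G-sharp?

A third above G lands on the letter B.
An augmented third spans 5 semitones, so G# moves to pitch class 1. On the letter B that is B##.

B##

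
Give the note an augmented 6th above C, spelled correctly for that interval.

A#

C up a major sixth is A, so the target letter is A.
From C, an augmented sixth is 10 semitones up: A#.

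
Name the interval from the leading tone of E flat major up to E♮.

major second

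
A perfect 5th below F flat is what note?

Bbb

A fifth below F lands on the letter B.
A perfect fifth spans 7 semitones, so Fb moves to pitch class 9. On the letter B that is Bbb.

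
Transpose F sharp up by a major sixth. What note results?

F up a major sixth is D, so the target letter is D.
From F#, a major sixth is 9 semitones up: D#.

D#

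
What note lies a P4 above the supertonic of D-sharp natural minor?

A#

The supertonic of D# natural minor is E#.
A perfect fourth (5 semitones) above E# lands on the letter A, giving A#.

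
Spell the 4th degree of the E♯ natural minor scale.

A#

Degree 4 takes the letter 3 steps above E, which is A.
In natural minor, degree 4 sits 5 semitones above the tonic. E# + 5 semitones is pitch class 10, spelled on A as A#.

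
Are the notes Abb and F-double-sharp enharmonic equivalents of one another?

Abb is pitch class 7; F## is pitch class 7.
All spellings map to pitch class 7, so they are enharmonically equivalent.

Yes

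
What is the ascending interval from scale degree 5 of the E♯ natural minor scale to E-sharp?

perfect fourth

Scale degree 5 of E# natural minor is B#.
B# up to E#: letters B→E make it a fourth; 5 semitones makes it perfect.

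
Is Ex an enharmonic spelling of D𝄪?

E## is pitch class 6; D## is pitch class 4.
The pitch classes differ (6 vs. 4), so they are not enharmonic equivalents.

No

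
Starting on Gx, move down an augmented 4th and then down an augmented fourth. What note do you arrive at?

An augmented fourth down from G## is D# (letter D, 6 semitones down).
An augmented fourth down from D# is A (letter A, 6 semitones down).

A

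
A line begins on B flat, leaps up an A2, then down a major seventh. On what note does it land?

D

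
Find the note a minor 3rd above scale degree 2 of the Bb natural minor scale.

Eb

Scale degree 2 of Bb natural minor is C.
A minor third (3 semitones) above C lands on the letter E, giving Eb.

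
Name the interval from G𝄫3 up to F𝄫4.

The letter names run G→F, a span of 6 letter steps, so the interval is some kind of seventh.
Gbb to Fbb is 10 semitones. A major seventh is 11, so 10 makes it minor.

minor seventh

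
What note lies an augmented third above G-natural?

A third above G lands on the letter B.
An augmented third spans 5 semitones, so G moves to pitch class 0. On the letter B that is B#.

B#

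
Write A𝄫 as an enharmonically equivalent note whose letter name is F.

Plain F sits 2 semitones below Abb, so on the letter F the same pitch needs a double sharp: F##.

F##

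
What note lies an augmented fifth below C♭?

A fifth below C lands on the letter F.
An augmented fifth spans 8 semitones, so Cb moves to pitch class 3. On the letter F that is Fbb.

Fbb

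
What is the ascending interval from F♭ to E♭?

major seventh

Counting letters F–G–A–B–C–D–E gives a seventh.
Fb→Eb = 11 semitones, exactly the major seventh.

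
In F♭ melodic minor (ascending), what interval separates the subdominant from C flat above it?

The subdominant of Fb melodic minor (ascending) is Bbb.
Bbb up to Cb: letters B→C make it a second; 2 semitones makes it major.

major second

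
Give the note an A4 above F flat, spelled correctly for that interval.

Bb

F up a perfect fourth is Bb, so the target letter is B.
From Fb, an augmented fourth is 6 semitones up: Bb.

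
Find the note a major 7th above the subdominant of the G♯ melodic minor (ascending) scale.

The subdominant of G# melodic minor (ascending) is C#.
A major seventh (11 semitones) above C# lands on the letter B, giving B#.

B#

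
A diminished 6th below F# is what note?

A sixth below F lands on the letter A.
A diminished sixth spans 7 semitones, so F# moves to pitch class 11. On the letter A that is A##.

A##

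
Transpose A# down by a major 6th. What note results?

C#

A down a major sixth is C, so the target letter is C.
From A#, a major sixth is 9 semitones down: C#.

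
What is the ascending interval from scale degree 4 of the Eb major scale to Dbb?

Scale degree 4 of Eb major is Ab.
Ab up to Dbb: letters A→D make it a fourth; 4 semitones makes it diminished.

diminished fourth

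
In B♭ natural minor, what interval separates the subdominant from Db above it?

minor seventh

The subdominant of Bb natural minor is Eb.
Eb up to Db: letters E→D make it a seventh; 10 semitones makes it minor.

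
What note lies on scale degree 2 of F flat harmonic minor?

The Fb harmonic minor scale runs Fb Gb Abb Bbb Cb Dbb Eb.
Degree 2 is Gb.

Gb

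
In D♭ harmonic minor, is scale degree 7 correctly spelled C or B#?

Each scale degree takes a distinct letter name. Degree 7 of a scale on D must use the letter C.
C and B# are enharmonically the same pitch, but only C uses the letter C, so it is the correct spelling here.

C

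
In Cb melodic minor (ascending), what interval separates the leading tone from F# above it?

augmented fifth

The leading tone of Cb melodic minor (ascending) is Bb.
Bb up to F#: letters B→F make it a fifth; 8 semitones makes it augmented.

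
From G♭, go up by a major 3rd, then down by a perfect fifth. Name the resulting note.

Eb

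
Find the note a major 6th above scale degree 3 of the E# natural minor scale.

Scale degree 3 of E# natural minor is G#.
A major sixth (9 semitones) above G# lands on the letter E, giving E#.

E#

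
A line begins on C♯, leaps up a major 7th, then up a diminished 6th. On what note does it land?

G

A major seventh up from C# is B# (letter B, 11 semitones up).
A diminished sixth up from B# is G (letter G, 7 semitones up).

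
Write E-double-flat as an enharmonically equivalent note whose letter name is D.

D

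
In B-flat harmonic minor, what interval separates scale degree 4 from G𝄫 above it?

diminished third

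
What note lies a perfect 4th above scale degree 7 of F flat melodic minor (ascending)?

Ab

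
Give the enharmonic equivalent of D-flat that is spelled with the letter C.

Plain C sits 1 semitone below Db, so on the letter C the same pitch needs a sharp: C#.

C#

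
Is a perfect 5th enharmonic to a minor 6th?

A perfect fifth spans 7 semitones; a minor sixth spans 8.
The spans differ, so they are not enharmonic equivalents.

No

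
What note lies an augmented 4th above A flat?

A fourth above A lands on the letter D.
An augmented fourth spans 6 semitones, so Ab moves to pitch class 2. On the letter D that is D.

D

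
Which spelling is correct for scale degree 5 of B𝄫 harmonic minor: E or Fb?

Each scale degree takes a distinct letter name. Degree 5 of a scale on B must use the letter F.
Fb and E are enharmonically the same pitch, but only Fb uses the letter F, so it is the correct spelling here.

Fb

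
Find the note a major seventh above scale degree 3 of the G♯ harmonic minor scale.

Scale degree 3 of G# harmonic minor is B.
A major seventh (11 semitones) above B lands on the letter A, giving A#.

A#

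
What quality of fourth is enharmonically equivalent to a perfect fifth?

doubly augmented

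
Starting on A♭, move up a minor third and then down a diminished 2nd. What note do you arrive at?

B

A minor third up from Ab is Cb (letter C, 3 semitones up).
A diminished second down from Cb is B (letter B, 0 semitones down).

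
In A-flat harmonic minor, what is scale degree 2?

The Ab harmonic minor scale runs Ab Bb Cb Db Eb Fb G.
Degree 2 is Bb.

Bb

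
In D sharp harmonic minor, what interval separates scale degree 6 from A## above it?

augmented seventh

Scale degree 6 of D# harmonic minor is B.
B up to A##: letters B→A make it a seventh; 12 semitones makes it augmented.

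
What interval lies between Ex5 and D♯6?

diminished seventh

Counting letters E–F–G–A–B–C–D gives a seventh.
E##→D# = 9 semitones, 2 narrower than the major seventh (11), so diminished.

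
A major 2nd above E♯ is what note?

E up a major second is F#, so the target letter is F.
From E#, a major second is 2 semitones up: F##.

F##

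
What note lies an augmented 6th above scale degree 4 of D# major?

E##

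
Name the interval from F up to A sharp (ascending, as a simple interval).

augmented third

Counting letters F–G–A gives a third.
F→A# = 5 semitones, 1 wider than the major third (4), so augmented.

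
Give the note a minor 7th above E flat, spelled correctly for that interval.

Db

E up a major seventh is D#, so the target letter is D.
From Eb, a minor seventh is 10 semitones up: Db.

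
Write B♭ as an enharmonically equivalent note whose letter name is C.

Plain C sits 2 semitones above Bb, so on the letter C the same pitch needs a double flat: Cbb.

Cbb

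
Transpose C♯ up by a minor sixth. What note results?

A sixth above C lands on the letter A.
A minor sixth spans 8 semitones, so C# moves to pitch class 9. On the letter A that is A.

A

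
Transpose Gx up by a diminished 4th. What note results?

C#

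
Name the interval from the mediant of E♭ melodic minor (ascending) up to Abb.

The mediant of Eb melodic minor (ascending) is Gb.
Gb up to Abb: letters G→A make it a second; 1 semitone makes it minor.

minor second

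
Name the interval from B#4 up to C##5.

major second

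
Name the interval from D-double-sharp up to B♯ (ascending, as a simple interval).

minor sixth

Counting letters D–E–F–G–A–B gives a sixth.
D##→B# = 8 semitones, 1 narrower than the major sixth (9), so minor.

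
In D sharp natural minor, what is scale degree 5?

A#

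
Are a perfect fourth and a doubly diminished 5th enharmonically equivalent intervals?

A perfect fourth spans 5 semitones; a doubly diminished fifth spans 5.
They are enharmonically equivalent.

Yes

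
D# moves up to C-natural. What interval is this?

The letter names run D→C, a span of 6 letter steps, so the interval is some kind of seventh.
D# to C is 9 semitones. A major seventh is 11, so 9 makes it diminished.

diminished seventh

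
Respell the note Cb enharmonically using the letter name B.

Plain B sits at the same pitch as Cb, so on the letter B the same pitch needs a natural: B.

B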